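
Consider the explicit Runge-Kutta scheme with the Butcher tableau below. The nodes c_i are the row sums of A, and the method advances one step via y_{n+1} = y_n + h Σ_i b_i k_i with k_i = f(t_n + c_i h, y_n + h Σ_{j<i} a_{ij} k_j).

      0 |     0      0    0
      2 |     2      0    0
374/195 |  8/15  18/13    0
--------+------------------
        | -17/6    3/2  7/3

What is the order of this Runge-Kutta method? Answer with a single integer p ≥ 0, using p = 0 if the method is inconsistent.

1

b = (-17/6, 3/2, 7/3)
c = (0, 2, 374/195)
Ac = (0, 0, 36/13)
Σ b_i: (-17/6)·1 + 3/2·1 + 7/3·1 = 1 ✓
b·c: 3/2·2 + 7/3·374/195 = 4373/585 ≠ 1/2 ⇒ order 1.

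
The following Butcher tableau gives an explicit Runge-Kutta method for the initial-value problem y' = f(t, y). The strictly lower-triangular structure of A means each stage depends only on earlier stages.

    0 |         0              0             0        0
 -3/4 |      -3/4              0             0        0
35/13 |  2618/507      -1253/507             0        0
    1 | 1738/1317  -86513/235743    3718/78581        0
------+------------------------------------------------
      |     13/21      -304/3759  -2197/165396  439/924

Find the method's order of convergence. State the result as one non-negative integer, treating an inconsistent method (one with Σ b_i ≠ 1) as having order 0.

b = (13/21, -304/3759, -2197/165396, 439/924)
c = (0, -3/4, 35/13, 1)
Ac = (0, 0, 1253/676, 707/1756)
Σ b_i: 13/21·1 + (-304/3759)·1 + (-2197/165396)·1 + 439/924·1 = 1 ✓
b·c: (-304/3759)·(-3/4) + (-2197/165396)·35/13 + 439/924·1 = 1/2 ✓
b·c²: (-304/3759)·9/16 + (-2197/165396)·1225/169 + 439/924·1 = 1/3 ✓
b·Ac: (-2197/165396)·1253/676 + 439/924·707/1756 = 1/6 ✓
b·c³: (-304/3759)·(-27/64) + (-2197/165396)·42875/2197 + 439/924·1 = 1/4 ✓
b·(c∘Ac): (-2197/165396)·43855/8788 + 439/924·707/1756 = 1/8 ✓
b·Ac²: (-2197/165396)·(-3759/2704) + 439/924·959/7024 = 1/12 ✓
b·A²c: 439/924·77/878 = 1/24 ✓; 4 stages ⇒ order 4.

4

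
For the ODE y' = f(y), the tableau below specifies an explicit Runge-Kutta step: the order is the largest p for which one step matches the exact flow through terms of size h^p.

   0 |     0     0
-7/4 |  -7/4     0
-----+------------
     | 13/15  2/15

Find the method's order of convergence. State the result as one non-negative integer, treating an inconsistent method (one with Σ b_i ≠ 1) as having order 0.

1

b = (13/15, 2/15)
c = (0, -7/4)
Σ b_i: 13/15·1 + 2/15·1 = 1 ✓
b·c: 2/15·(-7/4) = -7/30 ≠ 1/2 ⇒ order 1.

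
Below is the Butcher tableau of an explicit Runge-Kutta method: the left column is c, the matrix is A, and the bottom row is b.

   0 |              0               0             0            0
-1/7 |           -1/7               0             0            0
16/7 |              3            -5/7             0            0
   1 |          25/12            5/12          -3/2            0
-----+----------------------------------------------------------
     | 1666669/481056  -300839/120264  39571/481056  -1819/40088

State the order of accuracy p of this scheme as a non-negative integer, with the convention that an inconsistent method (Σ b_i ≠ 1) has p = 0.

3

b = (1666669/481056, -300839/120264, 39571/481056, -1819/40088)
c = (0, -1/7, 16/7, 1)
Ac = (0, 0, 5/49, -293/84)
Σ b_i: 1666669/481056·1 + (-300839/120264)·1 + 39571/481056·1 + (-1819/40088)·1 = 1 ✓
b·c: (-300839/120264)·(-1/7) + 39571/481056·16/7 + (-1819/40088)·1 = 1/2 ✓
b·c²: (-300839/120264)·1/49 + 39571/481056·256/49 + (-1819/40088)·1 = 1/3 ✓
b·Ac: 39571/481056·5/49 + (-1819/40088)·(-293/84) = 1/6 ✓
b·c³: (-300839/120264)·(-1/343) + 39571/481056·4096/343 + (-1819/40088)·1 = 231844/245539 ≠ 1/4 ⇒ order 3.
b·(c∘Ac): 39571/481056·80/343 + (-1819/40088)·(-293/84) = 4183009/23571744 ≠ 1/8
b·Ac²: 39571/481056·(-5/343) + (-1819/40088)·(-4603/588) = 521537/1473234 ≠ 1/12
b·A²c: (-1819/40088)·(-15/98) = 27285/3928624 ≠ 1/24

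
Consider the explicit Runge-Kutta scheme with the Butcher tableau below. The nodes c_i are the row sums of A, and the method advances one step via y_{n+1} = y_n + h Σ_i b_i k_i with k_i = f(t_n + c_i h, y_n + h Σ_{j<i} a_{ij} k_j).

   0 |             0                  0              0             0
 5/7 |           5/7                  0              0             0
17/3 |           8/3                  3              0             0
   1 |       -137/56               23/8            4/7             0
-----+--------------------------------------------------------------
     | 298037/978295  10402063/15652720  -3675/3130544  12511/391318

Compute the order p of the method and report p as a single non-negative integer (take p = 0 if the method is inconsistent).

3

b = (298037/978295, 10402063/15652720, -3675/3130544, 12511/391318)
c = (0, 5/7, 17/3, 1)
Ac = (0, 0, 15/7, 127/24)
Σ b_i: 298037/978295·1 + 10402063/15652720·1 + (-3675/3130544)·1 + 12511/391318·1 = 1 ✓
b·c: 10402063/15652720·5/7 + (-3675/3130544)·17/3 + 12511/391318·1 = 1/2 ✓
b·c²: 10402063/15652720·25/49 + (-3675/3130544)·289/9 + 12511/391318·1 = 1/3 ✓
b·Ac: (-3675/3130544)·15/7 + 12511/391318·127/24 = 1/6 ✓
b·c³: 10402063/15652720·125/343 + (-3675/3130544)·4913/27 + 12511/391318·1 = 1492643/24653034 ≠ 1/4 ⇒ order 3.
b·(c∘Ac): (-3675/3130544)·85/7 + 12511/391318·127/24 = 727511/4695816 ≠ 1/8
b·Ac²: (-3675/3130544)·75/49 + 12511/391318·69911/3528 = 109021987/172571238 ≠ 1/12
b·A²c: 12511/391318·60/49 = 375330/9587291 ≠ 1/24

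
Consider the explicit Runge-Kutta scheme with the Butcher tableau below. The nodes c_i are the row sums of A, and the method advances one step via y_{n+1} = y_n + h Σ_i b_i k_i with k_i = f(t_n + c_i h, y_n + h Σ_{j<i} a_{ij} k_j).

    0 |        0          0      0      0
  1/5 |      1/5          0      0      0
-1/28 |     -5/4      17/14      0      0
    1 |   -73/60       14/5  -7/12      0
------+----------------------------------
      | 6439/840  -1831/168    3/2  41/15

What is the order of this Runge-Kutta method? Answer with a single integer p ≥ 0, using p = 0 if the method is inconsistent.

b = (6439/840, -1831/168, 3/2, 41/15)
c = (0, 1/5, -1/28, 1)
Ac = (0, 0, 17/70, 697/1200)
Σ b_i: 6439/840·1 + (-1831/168)·1 + 3/2·1 + 41/15·1 = 1 ✓
b·c: (-1831/168)·1/5 + 3/2·(-1/28) + 41/15·1 = 1/2 ✓
b·c²: (-1831/168)·1/25 + 3/2·1/784 + 41/15·1 = 270397/117600 ≠ 1/3 ⇒ order 2.
b·Ac: 3/2·17/70 + 41/15·697/1200 = 245939/126000 ≠ 1/6

2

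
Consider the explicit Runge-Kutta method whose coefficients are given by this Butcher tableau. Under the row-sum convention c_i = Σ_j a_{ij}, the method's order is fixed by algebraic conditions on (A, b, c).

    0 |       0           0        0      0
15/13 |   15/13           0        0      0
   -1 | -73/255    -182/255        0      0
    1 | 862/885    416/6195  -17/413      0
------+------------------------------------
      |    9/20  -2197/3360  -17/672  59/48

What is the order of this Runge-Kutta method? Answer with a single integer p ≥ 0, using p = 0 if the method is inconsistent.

4

b = (9/20, -2197/3360, -17/672, 59/48)
c = (0, 15/13, -1, 1)
Ac = (0, 0, -14/17, 7/59)
Σ b_i: 9/20·1 + (-2197/3360)·1 + (-17/672)·1 + 59/48·1 = 1 ✓
b·c: (-2197/3360)·15/13 + (-17/672)·(-1) + 59/48·1 = 1/2 ✓
b·c²: (-2197/3360)·225/169 + (-17/672)·1 + 59/48·1 = 1/3 ✓
b·Ac: (-17/672)·(-14/17) + 59/48·7/59 = 1/6 ✓
b·c³: (-2197/3360)·3375/2197 + (-17/672)·(-1) + 59/48·1 = 1/4 ✓
b·(c∘Ac): (-17/672)·14/17 + 59/48·7/59 = 1/8 ✓
b·Ac²: (-17/672)·(-210/221) + 59/48·37/767 = 1/12 ✓
b·A²c: 59/48·2/59 = 1/24 ✓; 4 stages ⇒ order 4.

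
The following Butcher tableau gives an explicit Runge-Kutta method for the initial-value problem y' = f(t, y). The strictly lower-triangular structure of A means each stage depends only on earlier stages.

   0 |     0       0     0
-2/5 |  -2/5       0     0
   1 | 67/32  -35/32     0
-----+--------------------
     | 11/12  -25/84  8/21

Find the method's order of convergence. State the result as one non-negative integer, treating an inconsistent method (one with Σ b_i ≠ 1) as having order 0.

3

b = (11/12, -25/84, 8/21)
c = (0, -2/5, 1)
Ac = (0, 0, 7/16)
Σ b_i: 11/12·1 + (-25/84)·1 + 8/21·1 = 1 ✓
b·c: (-25/84)·(-2/5) + 8/21·1 = 1/2 ✓
b·c²: (-25/84)·4/25 + 8/21·1 = 1/3 ✓
b·Ac: 8/21·7/16 = 1/6 ✓; 3 stages ⇒ order 3.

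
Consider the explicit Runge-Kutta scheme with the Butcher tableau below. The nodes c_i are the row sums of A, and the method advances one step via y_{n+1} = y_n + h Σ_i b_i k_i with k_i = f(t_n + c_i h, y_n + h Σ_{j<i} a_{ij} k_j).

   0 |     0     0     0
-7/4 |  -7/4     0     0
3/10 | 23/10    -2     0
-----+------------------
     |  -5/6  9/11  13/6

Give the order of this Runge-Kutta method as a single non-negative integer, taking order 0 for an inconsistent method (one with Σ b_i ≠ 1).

0

b = (-5/6, 9/11, 13/6)
c = (0, -7/4, 3/10)
Ac = (0, 0, 7/2)
Σ b_i: (-5/6)·1 + 9/11·1 + 13/6·1 = 71/33 ≠ 1 ⇒ order 0.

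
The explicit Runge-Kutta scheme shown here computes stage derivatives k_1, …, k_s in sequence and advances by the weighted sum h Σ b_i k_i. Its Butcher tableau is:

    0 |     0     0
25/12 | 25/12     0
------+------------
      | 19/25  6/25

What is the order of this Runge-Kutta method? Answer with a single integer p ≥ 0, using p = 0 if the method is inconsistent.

2

b = (19/25, 6/25)
c = (0, 25/12)
Σ b_i: 19/25·1 + 6/25·1 = 1 ✓
b·c: 6/25·25/12 = 1/2 ✓; 2 stages ⇒ order 2.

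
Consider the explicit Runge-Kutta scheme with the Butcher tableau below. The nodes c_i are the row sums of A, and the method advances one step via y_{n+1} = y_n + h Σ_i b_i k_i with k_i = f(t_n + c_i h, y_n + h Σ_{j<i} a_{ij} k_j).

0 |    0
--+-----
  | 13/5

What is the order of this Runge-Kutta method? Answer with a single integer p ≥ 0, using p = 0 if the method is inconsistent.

b = (13/5)
c = (0)
Σ b_i: 13/5·1 = 13/5 ≠ 1 ⇒ order 0.

0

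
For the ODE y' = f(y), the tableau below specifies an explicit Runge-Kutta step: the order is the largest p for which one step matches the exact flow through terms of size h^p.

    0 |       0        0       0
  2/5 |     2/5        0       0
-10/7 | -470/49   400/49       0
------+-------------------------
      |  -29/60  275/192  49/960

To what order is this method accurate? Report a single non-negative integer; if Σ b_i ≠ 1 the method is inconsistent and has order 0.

3

b = (-29/60, 275/192, 49/960)
c = (0, 2/5, -10/7)
Ac = (0, 0, 160/49)
Σ b_i: (-29/60)·1 + 275/192·1 + 49/960·1 = 1 ✓
b·c: 275/192·2/5 + 49/960·(-10/7) = 1/2 ✓
b·c²: 275/192·4/25 + 49/960·100/49 = 1/3 ✓
b·Ac: 49/960·160/49 = 1/6 ✓; 3 stages ⇒ order 3.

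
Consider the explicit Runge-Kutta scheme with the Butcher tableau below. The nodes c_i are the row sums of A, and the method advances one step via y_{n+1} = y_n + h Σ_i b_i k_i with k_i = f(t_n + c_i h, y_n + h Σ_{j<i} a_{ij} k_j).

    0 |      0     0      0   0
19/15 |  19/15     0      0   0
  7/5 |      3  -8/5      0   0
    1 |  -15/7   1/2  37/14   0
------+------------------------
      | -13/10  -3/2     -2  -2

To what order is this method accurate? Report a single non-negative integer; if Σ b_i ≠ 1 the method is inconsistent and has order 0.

b = (-13/10, -3/2, -2, -2)
c = (0, 19/15, 7/5, 1)
Ac = (0, 0, -152/75, 13/3)
Σ b_i: (-13/10)·1 + (-3/2)·1 + (-2)·1 + (-2)·1 = -34/5 ≠ 1 ⇒ order 0.

0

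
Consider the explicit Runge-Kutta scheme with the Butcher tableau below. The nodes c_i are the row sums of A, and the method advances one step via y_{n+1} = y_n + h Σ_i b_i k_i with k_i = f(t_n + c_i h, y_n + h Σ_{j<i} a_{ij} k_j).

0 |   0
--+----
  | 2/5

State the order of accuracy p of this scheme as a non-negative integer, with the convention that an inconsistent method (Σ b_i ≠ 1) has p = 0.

b = (2/5)
c = (0)
Σ b_i: 2/5·1 = 2/5 ≠ 1 ⇒ order 0.

0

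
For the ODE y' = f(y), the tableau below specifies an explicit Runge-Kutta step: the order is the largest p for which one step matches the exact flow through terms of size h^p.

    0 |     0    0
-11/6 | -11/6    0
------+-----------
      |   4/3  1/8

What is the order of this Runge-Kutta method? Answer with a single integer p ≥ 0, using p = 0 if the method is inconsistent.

0

b = (4/3, 1/8)
c = (0, -11/6)
Σ b_i: 4/3·1 + 1/8·1 = 35/24 ≠ 1 ⇒ order 0.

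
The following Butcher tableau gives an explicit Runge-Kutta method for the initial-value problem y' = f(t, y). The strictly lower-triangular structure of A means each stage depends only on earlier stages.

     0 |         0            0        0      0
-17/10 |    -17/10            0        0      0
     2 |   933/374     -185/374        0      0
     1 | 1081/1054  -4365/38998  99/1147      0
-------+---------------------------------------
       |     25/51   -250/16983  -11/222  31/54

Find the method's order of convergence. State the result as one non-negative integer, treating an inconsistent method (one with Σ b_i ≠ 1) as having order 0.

4

b = (25/51, -250/16983, -11/222, 31/54)
c = (0, -17/10, 2, 1)
Ac = (0, 0, 37/44, 45/124)
Σ b_i: 25/51·1 + (-250/16983)·1 + (-11/222)·1 + 31/54·1 = 1 ✓
b·c: (-250/16983)·(-17/10) + (-11/222)·2 + 31/54·1 = 1/2 ✓
b·c²: (-250/16983)·289/100 + (-11/222)·4 + 31/54·1 = 1/3 ✓
b·Ac: (-11/222)·37/44 + 31/54·45/124 = 1/6 ✓
b·c³: (-250/16983)·(-4913/1000) + (-11/222)·8 + 31/54·1 = 1/4 ✓
b·(c∘Ac): (-11/222)·37/22 + 31/54·45/124 = 1/8 ✓
b·Ac²: (-11/222)·(-629/440) + 31/54·27/1240 = 1/12 ✓
b·A²c: 31/54·9/124 = 1/24 ✓; 4 stages ⇒ order 4.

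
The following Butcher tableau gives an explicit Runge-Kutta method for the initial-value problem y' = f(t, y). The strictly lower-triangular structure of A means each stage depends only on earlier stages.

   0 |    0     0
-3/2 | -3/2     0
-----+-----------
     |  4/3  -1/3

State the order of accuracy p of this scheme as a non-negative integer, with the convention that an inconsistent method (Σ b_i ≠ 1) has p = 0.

2

b = (4/3, -1/3)
c = (0, -3/2)
Σ b_i: 4/3·1 + (-1/3)·1 = 1 ✓
b·c: (-1/3)·(-3/2) = 1/2 ✓; 2 stages ⇒ order 2.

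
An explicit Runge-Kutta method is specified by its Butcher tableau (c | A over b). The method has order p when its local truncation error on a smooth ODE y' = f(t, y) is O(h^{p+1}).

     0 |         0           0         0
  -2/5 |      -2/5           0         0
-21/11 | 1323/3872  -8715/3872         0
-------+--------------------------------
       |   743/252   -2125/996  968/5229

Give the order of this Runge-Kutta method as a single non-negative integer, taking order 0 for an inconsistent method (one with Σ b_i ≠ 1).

3

b = (743/252, -2125/996, 968/5229)
c = (0, -2/5, -21/11)
Ac = (0, 0, 1743/1936)
Σ b_i: 743/252·1 + (-2125/996)·1 + 968/5229·1 = 1 ✓
b·c: (-2125/996)·(-2/5) + 968/5229·(-21/11) = 1/2 ✓
b·c²: (-2125/996)·4/25 + 968/5229·441/121 = 1/3 ✓
b·Ac: 968/5229·1743/1936 = 1/6 ✓; 3 stages ⇒ order 3.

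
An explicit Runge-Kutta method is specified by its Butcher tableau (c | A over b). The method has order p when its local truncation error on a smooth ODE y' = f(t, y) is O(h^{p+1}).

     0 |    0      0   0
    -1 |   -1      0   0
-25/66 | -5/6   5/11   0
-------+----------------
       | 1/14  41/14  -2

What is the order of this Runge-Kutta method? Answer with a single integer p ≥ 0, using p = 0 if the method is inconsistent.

1

b = (1/14, 41/14, -2)
c = (0, -1, -25/66)
Ac = (0, 0, -5/11)
Σ b_i: 1/14·1 + 41/14·1 + (-2)·1 = 1 ✓
b·c: 41/14·(-1) + (-2)·(-25/66) = -1003/462 ≠ 1/2 ⇒ order 1.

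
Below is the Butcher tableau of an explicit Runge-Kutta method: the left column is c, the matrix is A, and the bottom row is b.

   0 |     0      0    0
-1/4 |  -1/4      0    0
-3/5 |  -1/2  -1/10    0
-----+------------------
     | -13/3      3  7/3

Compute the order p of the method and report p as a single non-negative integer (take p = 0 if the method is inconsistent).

b = (-13/3, 3, 7/3)
c = (0, -1/4, -3/5)
Ac = (0, 0, 1/40)
Σ b_i: (-13/3)·1 + 3·1 + 7/3·1 = 1 ✓
b·c: 3·(-1/4) + 7/3·(-3/5) = -43/20 ≠ 1/2 ⇒ order 1.

1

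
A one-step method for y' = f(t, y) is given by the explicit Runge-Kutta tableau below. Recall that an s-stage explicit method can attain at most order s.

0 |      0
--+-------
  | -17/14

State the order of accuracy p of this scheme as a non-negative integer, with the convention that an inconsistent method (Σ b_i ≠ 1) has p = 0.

0

b = (-17/14)
c = (0)
Σ b_i: (-17/14)·1 = -17/14 ≠ 1 ⇒ order 0.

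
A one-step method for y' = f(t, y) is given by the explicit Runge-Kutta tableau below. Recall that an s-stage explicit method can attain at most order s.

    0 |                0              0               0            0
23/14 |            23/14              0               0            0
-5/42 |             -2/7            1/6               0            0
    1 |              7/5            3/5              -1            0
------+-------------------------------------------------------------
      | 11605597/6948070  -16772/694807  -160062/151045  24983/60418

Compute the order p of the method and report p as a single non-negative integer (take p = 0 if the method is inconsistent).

b = (11605597/6948070, -16772/694807, -160062/151045, 24983/60418)
c = (0, 23/14, -5/42, 1)
Ac = (0, 0, 23/84, 116/105)
Σ b_i: 11605597/6948070·1 + (-16772/694807)·1 + (-160062/151045)·1 + 24983/60418·1 = 1 ✓
b·c: (-16772/694807)·23/14 + (-160062/151045)·(-5/42) + 24983/60418·1 = 1/2 ✓
b·c²: (-16772/694807)·529/196 + (-160062/151045)·25/1764 + 24983/60418·1 = 1/3 ✓
b·Ac: (-160062/151045)·23/84 + 24983/60418·116/105 = 1/6 ✓
b·c³: (-16772/694807)·12167/2744 + (-160062/151045)·(-125/74088) + 24983/60418·1 = 16426603/53288676 ≠ 1/4 ⇒ order 3.
b·(c∘Ac): (-160062/151045)·(-115/3528) + 24983/60418·116/105 = 2078107/4229260 ≠ 1/8
b·Ac²: (-160062/151045)·529/1176 + 24983/60418·7079/4410 = 356039/1903167 ≠ 1/12
b·A²c: 24983/60418·(-23/84) = -82087/725016 ≠ 1/24

3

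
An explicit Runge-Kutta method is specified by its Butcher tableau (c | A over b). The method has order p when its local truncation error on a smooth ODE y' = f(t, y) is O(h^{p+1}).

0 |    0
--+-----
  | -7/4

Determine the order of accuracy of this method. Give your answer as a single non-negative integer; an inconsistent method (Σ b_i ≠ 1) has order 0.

0

b = (-7/4)
c = (0)
Σ b_i: (-7/4)·1 = -7/4 ≠ 1 ⇒ order 0.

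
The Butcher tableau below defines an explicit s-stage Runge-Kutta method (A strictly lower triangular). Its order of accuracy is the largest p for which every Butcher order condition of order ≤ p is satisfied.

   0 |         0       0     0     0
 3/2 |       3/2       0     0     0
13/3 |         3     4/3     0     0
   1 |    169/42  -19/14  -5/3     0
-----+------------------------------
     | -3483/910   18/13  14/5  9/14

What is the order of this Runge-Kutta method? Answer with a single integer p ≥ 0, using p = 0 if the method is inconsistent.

b = (-3483/910, 18/13, 14/5, 9/14)
c = (0, 3/2, 13/3, 1)
Ac = (0, 0, 2, -2333/252)
Σ b_i: (-3483/910)·1 + 18/13·1 + 14/5·1 + 9/14·1 = 1 ✓
b·c: 18/13·3/2 + 14/5·13/3 + 9/14·1 = 40549/2730 ≠ 1/2 ⇒ order 1.

1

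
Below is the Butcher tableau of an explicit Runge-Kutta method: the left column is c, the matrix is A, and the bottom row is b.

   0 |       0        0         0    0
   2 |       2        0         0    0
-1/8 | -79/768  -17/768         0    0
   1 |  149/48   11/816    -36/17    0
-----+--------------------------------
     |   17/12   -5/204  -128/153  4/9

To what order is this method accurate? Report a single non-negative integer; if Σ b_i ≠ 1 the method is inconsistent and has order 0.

4

b = (17/12, -5/204, -128/153, 4/9)
c = (0, 2, -1/8, 1)
Ac = (0, 0, -17/384, 7/24)
Σ b_i: 17/12·1 + (-5/204)·1 + (-128/153)·1 + 4/9·1 = 1 ✓
b·c: (-5/204)·2 + (-128/153)·(-1/8) + 4/9·1 = 1/2 ✓
b·c²: (-5/204)·4 + (-128/153)·1/64 + 4/9·1 = 1/3 ✓
b·Ac: (-128/153)·(-17/384) + 4/9·7/24 = 1/6 ✓
b·c³: (-5/204)·8 + (-128/153)·(-1/512) + 4/9·1 = 1/4 ✓
b·(c∘Ac): (-128/153)·17/3072 + 4/9·7/24 = 1/8 ✓
b·Ac²: (-128/153)·(-17/192) + 4/9·1/48 = 1/12 ✓
b·A²c: 4/9·3/32 = 1/24 ✓; 4 stages ⇒ order 4.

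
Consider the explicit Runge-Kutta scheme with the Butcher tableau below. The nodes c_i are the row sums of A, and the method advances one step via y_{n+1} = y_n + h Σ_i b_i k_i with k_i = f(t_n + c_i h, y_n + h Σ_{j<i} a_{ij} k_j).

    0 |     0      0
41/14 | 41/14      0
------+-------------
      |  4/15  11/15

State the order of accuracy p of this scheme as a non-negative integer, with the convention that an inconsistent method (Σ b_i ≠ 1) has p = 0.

1

b = (4/15, 11/15)
c = (0, 41/14)
Σ b_i: 4/15·1 + 11/15·1 = 1 ✓
b·c: 11/15·41/14 = 451/210 ≠ 1/2 ⇒ order 1.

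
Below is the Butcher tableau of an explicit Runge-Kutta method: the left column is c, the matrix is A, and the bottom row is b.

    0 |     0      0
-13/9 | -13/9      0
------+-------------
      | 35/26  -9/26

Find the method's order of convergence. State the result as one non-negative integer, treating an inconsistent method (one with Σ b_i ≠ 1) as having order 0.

b = (35/26, -9/26)
c = (0, -13/9)
Σ b_i: 35/26·1 + (-9/26)·1 = 1 ✓
b·c: (-9/26)·(-13/9) = 1/2 ✓; 2 stages ⇒ order 2.

2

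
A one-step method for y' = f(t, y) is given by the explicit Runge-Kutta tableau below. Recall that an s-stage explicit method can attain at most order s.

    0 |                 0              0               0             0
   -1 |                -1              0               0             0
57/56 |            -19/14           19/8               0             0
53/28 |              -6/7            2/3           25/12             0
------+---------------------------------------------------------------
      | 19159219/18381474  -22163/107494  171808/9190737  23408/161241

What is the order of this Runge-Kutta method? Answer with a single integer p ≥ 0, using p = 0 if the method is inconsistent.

b = (19159219/18381474, -22163/107494, 171808/9190737, 23408/161241)
c = (0, -1, 57/56, 53/28)
Ac = (0, 0, -19/8, 977/672)
Σ b_i: 19159219/18381474·1 + (-22163/107494)·1 + 171808/9190737·1 + 23408/161241·1 = 1 ✓
b·c: (-22163/107494)·(-1) + 171808/9190737·57/56 + 23408/161241·53/28 = 1/2 ✓
b·c²: (-22163/107494)·1 + 171808/9190737·3249/3136 + 23408/161241·2809/784 = 1/3 ✓
b·Ac: 171808/9190737·(-19/8) + 23408/161241·977/672 = 1/6 ✓
b·c³: (-22163/107494)·(-1) + 171808/9190737·185193/175616 + 23408/161241·148877/21952 = 21859549/18058992 ≠ 1/4 ⇒ order 3.
b·(c∘Ac): 171808/9190737·(-1083/448) + 23408/161241·51781/18816 = 9598097/27088488 ≠ 1/8
b·Ac²: 171808/9190737·19/8 + 23408/161241·106313/37632 = 2736081/6019664 ≠ 1/12
b·A²c: 23408/161241·(-475/96) = -694925/967446 ≠ 1/24

3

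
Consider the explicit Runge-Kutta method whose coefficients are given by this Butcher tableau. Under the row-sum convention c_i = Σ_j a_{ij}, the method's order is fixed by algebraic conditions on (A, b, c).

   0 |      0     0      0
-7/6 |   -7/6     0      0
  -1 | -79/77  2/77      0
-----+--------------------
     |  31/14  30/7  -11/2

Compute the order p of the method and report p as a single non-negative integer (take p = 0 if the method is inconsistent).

b = (31/14, 30/7, -11/2)
c = (0, -7/6, -1)
Ac = (0, 0, -1/33)
Σ b_i: 31/14·1 + 30/7·1 + (-11/2)·1 = 1 ✓
b·c: 30/7·(-7/6) + (-11/2)·(-1) = 1/2 ✓
b·c²: 30/7·49/36 + (-11/2)·1 = 1/3 ✓
b·Ac: (-11/2)·(-1/33) = 1/6 ✓; 3 stages ⇒ order 3.

3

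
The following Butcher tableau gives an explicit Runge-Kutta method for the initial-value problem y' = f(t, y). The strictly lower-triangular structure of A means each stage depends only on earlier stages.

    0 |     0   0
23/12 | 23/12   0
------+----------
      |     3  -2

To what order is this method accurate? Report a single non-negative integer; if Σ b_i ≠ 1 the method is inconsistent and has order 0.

b = (3, -2)
c = (0, 23/12)
Σ b_i: 3·1 + (-2)·1 = 1 ✓
b·c: (-2)·23/12 = -23/6 ≠ 1/2 ⇒ order 1.

1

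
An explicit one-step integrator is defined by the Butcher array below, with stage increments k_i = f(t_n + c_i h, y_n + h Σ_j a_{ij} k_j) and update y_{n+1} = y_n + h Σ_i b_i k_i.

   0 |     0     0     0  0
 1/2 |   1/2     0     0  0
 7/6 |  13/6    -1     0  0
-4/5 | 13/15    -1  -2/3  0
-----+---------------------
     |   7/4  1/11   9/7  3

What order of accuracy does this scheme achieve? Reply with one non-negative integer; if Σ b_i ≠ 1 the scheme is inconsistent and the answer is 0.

b = (7/4, 1/11, 9/7, 3)
c = (0, 1/2, 7/6, -4/5)
Ac = (0, 0, -1/2, -23/18)
Σ b_i: 7/4·1 + 1/11·1 + 9/7·1 + 3·1 = 1887/308 ≠ 1 ⇒ order 0.

0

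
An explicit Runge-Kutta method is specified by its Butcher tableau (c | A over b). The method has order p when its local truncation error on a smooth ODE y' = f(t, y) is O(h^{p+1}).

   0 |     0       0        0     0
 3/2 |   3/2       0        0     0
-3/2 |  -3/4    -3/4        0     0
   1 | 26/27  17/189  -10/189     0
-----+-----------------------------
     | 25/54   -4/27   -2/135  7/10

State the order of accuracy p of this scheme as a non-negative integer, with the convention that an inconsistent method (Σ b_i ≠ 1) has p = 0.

4

b = (25/54, -4/27, -2/135, 7/10)
c = (0, 3/2, -3/2, 1)
Ac = (0, 0, -9/8, 3/14)
Σ b_i: 25/54·1 + (-4/27)·1 + (-2/135)·1 + 7/10·1 = 1 ✓
b·c: (-4/27)·3/2 + (-2/135)·(-3/2) + 7/10·1 = 1/2 ✓
b·c²: (-4/27)·9/4 + (-2/135)·9/4 + 7/10·1 = 1/3 ✓
b·Ac: (-2/135)·(-9/8) + 7/10·3/14 = 1/6 ✓
b·c³: (-4/27)·27/8 + (-2/135)·(-27/8) + 7/10·1 = 1/4 ✓
b·(c∘Ac): (-2/135)·27/16 + 7/10·3/14 = 1/8 ✓
b·Ac²: (-2/135)·(-27/16) + 7/10·1/12 = 1/12 ✓
b·A²c: 7/10·5/84 = 1/24 ✓; 4 stages ⇒ order 4.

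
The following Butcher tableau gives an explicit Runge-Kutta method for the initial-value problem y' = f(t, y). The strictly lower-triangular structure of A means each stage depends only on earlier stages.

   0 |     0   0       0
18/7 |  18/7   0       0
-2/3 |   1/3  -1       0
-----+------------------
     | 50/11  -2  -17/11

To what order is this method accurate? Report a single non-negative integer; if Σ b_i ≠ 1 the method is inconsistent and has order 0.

b = (50/11, -2, -17/11)
c = (0, 18/7, -2/3)
Ac = (0, 0, -18/7)
Σ b_i: 50/11·1 + (-2)·1 + (-17/11)·1 = 1 ✓
b·c: (-2)·18/7 + (-17/11)·(-2/3) = -950/231 ≠ 1/2 ⇒ order 1.

1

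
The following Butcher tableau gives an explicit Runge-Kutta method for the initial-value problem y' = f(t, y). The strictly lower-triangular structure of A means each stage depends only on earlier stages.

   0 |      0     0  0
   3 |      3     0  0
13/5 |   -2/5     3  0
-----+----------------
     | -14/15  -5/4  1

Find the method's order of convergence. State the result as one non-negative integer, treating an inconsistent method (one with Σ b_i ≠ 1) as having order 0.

b = (-14/15, -5/4, 1)
c = (0, 3, 13/5)
Ac = (0, 0, 9)
Σ b_i: (-14/15)·1 + (-5/4)·1 + 1·1 = -71/60 ≠ 1 ⇒ order 0.

0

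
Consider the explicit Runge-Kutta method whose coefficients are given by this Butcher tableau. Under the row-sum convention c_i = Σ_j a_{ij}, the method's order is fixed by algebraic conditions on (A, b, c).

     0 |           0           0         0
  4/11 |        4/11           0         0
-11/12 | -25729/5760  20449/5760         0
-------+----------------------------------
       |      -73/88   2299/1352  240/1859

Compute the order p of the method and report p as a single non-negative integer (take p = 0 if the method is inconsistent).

3

b = (-73/88, 2299/1352, 240/1859)
c = (0, 4/11, -11/12)
Ac = (0, 0, 1859/1440)
Σ b_i: (-73/88)·1 + 2299/1352·1 + 240/1859·1 = 1 ✓
b·c: 2299/1352·4/11 + 240/1859·(-11/12) = 1/2 ✓
b·c²: 2299/1352·16/121 + 240/1859·121/144 = 1/3 ✓
b·Ac: 240/1859·1859/1440 = 1/6 ✓; 3 stages ⇒ order 3.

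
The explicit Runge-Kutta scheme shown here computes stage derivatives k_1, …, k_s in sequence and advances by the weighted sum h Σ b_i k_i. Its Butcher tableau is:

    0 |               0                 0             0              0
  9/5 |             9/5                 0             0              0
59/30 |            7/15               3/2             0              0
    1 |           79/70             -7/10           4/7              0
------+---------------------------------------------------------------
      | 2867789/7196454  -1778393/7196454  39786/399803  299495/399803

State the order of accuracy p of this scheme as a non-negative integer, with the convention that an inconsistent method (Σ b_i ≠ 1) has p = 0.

3

b = (2867789/7196454, -1778393/7196454, 39786/399803, 299495/399803)
c = (0, 9/5, 59/30, 1)
Ac = (0, 0, 27/10, -143/1050)
Σ b_i: 2867789/7196454·1 + (-1778393/7196454)·1 + 39786/399803·1 + 299495/399803·1 = 1 ✓
b·c: (-1778393/7196454)·9/5 + 39786/399803·59/30 + 299495/399803·1 = 1/2 ✓
b·c²: (-1778393/7196454)·81/25 + 39786/399803·3481/900 + 299495/399803·1 = 1/3 ✓
b·Ac: 39786/399803·27/10 + 299495/399803·(-143/1050) = 1/6 ✓
b·c³: (-1778393/7196454)·729/125 + 39786/399803·205379/27000 + 299495/399803·1 = 23339731/359822700 ≠ 1/4 ⇒ order 3.
b·(c∘Ac): 39786/399803·531/100 + 299495/399803·(-143/1050) = 12785647/29985225 ≠ 1/8
b·Ac²: 39786/399803·243/50 + 299495/399803·(-911/15750) = 15843311/35982270 ≠ 1/12
b·A²c: 299495/399803·54/35 = 462078/399803 ≠ 1/24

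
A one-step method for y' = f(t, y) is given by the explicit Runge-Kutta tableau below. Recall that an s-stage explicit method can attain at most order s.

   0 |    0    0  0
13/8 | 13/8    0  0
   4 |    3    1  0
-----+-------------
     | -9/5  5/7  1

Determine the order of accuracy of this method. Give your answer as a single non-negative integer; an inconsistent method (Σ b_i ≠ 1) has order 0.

0

b = (-9/5, 5/7, 1)
c = (0, 13/8, 4)
Ac = (0, 0, 13/8)
Σ b_i: (-9/5)·1 + 5/7·1 + 1·1 = -3/35 ≠ 1 ⇒ order 0.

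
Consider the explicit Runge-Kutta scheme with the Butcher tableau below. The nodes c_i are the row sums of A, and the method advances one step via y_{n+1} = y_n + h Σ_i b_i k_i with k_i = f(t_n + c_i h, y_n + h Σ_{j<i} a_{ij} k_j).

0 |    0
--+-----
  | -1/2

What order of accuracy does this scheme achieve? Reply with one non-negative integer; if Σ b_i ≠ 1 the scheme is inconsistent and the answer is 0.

0

b = (-1/2)
c = (0)
Σ b_i: (-1/2)·1 = -1/2 ≠ 1 ⇒ order 0.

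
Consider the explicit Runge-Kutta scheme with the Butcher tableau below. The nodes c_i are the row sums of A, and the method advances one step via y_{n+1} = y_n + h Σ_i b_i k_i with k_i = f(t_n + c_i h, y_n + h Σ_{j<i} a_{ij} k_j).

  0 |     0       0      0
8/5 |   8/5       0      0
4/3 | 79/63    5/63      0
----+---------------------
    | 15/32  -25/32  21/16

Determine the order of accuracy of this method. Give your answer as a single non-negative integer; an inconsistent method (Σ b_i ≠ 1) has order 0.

b = (15/32, -25/32, 21/16)
c = (0, 8/5, 4/3)
Ac = (0, 0, 8/63)
Σ b_i: 15/32·1 + (-25/32)·1 + 21/16·1 = 1 ✓
b·c: (-25/32)·8/5 + 21/16·4/3 = 1/2 ✓
b·c²: (-25/32)·64/25 + 21/16·16/9 = 1/3 ✓
b·Ac: 21/16·8/63 = 1/6 ✓; 3 stages ⇒ order 3.

3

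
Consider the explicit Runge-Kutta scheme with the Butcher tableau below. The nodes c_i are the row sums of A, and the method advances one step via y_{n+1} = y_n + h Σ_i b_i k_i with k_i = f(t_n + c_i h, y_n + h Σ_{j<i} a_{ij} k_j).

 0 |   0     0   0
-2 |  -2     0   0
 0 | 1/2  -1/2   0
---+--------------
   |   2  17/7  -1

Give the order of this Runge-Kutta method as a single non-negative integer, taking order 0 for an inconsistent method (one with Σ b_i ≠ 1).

0

b = (2, 17/7, -1)
c = (0, -2, 0)
Ac = (0, 0, 1)
Σ b_i: 2·1 + 17/7·1 + (-1)·1 = 24/7 ≠ 1 ⇒ order 0.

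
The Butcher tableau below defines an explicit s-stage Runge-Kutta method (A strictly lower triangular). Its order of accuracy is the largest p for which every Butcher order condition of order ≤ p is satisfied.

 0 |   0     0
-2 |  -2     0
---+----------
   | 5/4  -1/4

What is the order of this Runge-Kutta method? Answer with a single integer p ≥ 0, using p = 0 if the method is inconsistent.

b = (5/4, -1/4)
c = (0, -2)
Σ b_i: 5/4·1 + (-1/4)·1 = 1 ✓
b·c: (-1/4)·(-2) = 1/2 ✓; 2 stages ⇒ order 2.

2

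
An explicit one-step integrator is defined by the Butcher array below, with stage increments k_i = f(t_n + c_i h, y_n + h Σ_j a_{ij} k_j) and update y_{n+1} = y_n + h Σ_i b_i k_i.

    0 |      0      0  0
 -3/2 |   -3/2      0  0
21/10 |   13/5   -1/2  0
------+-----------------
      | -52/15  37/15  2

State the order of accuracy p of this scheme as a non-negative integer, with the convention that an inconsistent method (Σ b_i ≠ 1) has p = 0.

2

b = (-52/15, 37/15, 2)
c = (0, -3/2, 21/10)
Ac = (0, 0, 3/4)
Σ b_i: (-52/15)·1 + 37/15·1 + 2·1 = 1 ✓
b·c: 37/15·(-3/2) + 2·21/10 = 1/2 ✓
b·c²: 37/15·9/4 + 2·441/100 = 1437/100 ≠ 1/3 ⇒ order 2.
b·Ac: 2·3/4 = 3/2 ≠ 1/6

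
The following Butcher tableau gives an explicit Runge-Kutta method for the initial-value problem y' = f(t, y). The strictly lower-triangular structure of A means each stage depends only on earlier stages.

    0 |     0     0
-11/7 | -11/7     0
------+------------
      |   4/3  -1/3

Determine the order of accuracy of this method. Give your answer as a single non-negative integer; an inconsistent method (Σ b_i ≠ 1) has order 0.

1

b = (4/3, -1/3)
c = (0, -11/7)
Σ b_i: 4/3·1 + (-1/3)·1 = 1 ✓
b·c: (-1/3)·(-11/7) = 11/21 ≠ 1/2 ⇒ order 1.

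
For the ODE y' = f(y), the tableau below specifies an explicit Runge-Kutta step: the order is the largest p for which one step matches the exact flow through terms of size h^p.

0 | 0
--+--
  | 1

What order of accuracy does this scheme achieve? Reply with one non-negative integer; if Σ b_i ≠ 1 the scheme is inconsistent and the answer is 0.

b = (1)
c = (0)
Σ b_i: 1·1 = 1 ✓; 1 stage ⇒ order 1.

1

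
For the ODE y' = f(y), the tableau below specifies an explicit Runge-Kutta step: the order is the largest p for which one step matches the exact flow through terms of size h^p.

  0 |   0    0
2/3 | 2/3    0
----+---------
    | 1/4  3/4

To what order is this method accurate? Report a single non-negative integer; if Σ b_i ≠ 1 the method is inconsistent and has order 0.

b = (1/4, 3/4)
c = (0, 2/3)
Σ b_i: 1/4·1 + 3/4·1 = 1 ✓
b·c: 3/4·2/3 = 1/2 ✓; 2 stages ⇒ order 2.

2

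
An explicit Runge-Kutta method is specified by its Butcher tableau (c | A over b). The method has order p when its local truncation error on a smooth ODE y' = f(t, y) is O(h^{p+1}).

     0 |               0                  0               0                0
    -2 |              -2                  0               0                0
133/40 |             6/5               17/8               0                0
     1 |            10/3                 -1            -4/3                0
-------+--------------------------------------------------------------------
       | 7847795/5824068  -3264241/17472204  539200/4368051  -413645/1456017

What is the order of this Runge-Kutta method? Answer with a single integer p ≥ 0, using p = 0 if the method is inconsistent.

3

b = (7847795/5824068, -3264241/17472204, 539200/4368051, -413645/1456017)
c = (0, -2, 133/40, 1)
Ac = (0, 0, -17/4, -73/30)
Σ b_i: 7847795/5824068·1 + (-3264241/17472204)·1 + 539200/4368051·1 + (-413645/1456017)·1 = 1 ✓
b·c: (-3264241/17472204)·(-2) + 539200/4368051·133/40 + (-413645/1456017)·1 = 1/2 ✓
b·c²: (-3264241/17472204)·4 + 539200/4368051·17689/1600 + (-413645/1456017)·1 = 1/3 ✓
b·Ac: 539200/4368051·(-17/4) + (-413645/1456017)·(-73/30) = 1/6 ✓
b·c³: (-3264241/17472204)·(-8) + 539200/4368051·2352637/64000 + (-413645/1456017)·1 = 334780183/58240680 ≠ 1/4 ⇒ order 3.
b·(c∘Ac): 539200/4368051·(-2261/160) + (-413645/1456017)·(-73/30) = -3066641/2912034 ≠ 1/8
b·Ac²: 539200/4368051·17/2 + (-413645/1456017)·(-22489/1200) = 742382827/116481360 ≠ 1/12
b·A²c: (-413645/1456017)·17/3 = -7031965/4368051 ≠ 1/24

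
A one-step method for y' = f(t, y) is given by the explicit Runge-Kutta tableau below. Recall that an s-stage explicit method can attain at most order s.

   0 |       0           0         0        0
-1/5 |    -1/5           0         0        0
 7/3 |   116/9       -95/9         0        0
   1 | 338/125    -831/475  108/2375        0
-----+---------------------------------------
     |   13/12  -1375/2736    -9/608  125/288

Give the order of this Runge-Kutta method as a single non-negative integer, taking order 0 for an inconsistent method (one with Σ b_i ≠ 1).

4

b = (13/12, -1375/2736, -9/608, 125/288)
c = (0, -1/5, 7/3, 1)
Ac = (0, 0, 19/9, 57/125)
Σ b_i: 13/12·1 + (-1375/2736)·1 + (-9/608)·1 + 125/288·1 = 1 ✓
b·c: (-1375/2736)·(-1/5) + (-9/608)·7/3 + 125/288·1 = 1/2 ✓
b·c²: (-1375/2736)·1/25 + (-9/608)·49/9 + 125/288·1 = 1/3 ✓
b·Ac: (-9/608)·19/9 + 125/288·57/125 = 1/6 ✓
b·c³: (-1375/2736)·(-1/125) + (-9/608)·343/27 + 125/288·1 = 1/4 ✓
b·(c∘Ac): (-9/608)·133/27 + 125/288·57/125 = 1/8 ✓
b·Ac²: (-9/608)·(-19/45) + 125/288·111/625 = 1/12 ✓
b·A²c: 125/288·12/125 = 1/24 ✓; 4 stages ⇒ order 4.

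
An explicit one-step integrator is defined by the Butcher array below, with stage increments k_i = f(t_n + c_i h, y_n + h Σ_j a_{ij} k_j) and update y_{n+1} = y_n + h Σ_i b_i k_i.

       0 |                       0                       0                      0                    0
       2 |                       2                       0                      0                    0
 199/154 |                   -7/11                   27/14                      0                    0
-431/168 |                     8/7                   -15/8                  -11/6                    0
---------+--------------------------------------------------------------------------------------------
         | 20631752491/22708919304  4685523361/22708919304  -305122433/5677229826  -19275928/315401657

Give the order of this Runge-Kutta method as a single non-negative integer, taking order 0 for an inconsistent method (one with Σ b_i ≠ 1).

3

b = (20631752491/22708919304, 4685523361/22708919304, -305122433/5677229826, -19275928/315401657)
c = (0, 2, 199/154, -431/168)
Ac = (0, 0, 27/7, -257/42)
Σ b_i: 20631752491/22708919304·1 + 4685523361/22708919304·1 + (-305122433/5677229826)·1 + (-19275928/315401657)·1 = 1 ✓
b·c: 4685523361/22708919304·2 + (-305122433/5677229826)·199/154 + (-19275928/315401657)·(-431/168) = 1/2 ✓
b·c²: 4685523361/22708919304·4 + (-305122433/5677229826)·39601/23716 + (-19275928/315401657)·185761/28224 = 1/3 ✓
b·Ac: (-305122433/5677229826)·27/7 + (-19275928/315401657)·(-257/42) = 1/6 ✓
b·c³: 4685523361/22708919304·8 + (-305122433/5677229826)·7880599/3652264 + (-19275928/315401657)·(-80062991/4741632) = 68543145261559/26705689101504 ≠ 1/4 ⇒ order 3.
b·(c∘Ac): (-305122433/5677229826)·5373/1078 + (-19275928/315401657)·110767/7056 = -97546088359/79481217564 ≠ 1/8
b·Ac²: (-305122433/5677229826)·54/7 + (-19275928/315401657)·(-136621/12936) = 16819603406/72857782767 ≠ 1/12
b·A²c: (-19275928/315401657)·(-99/14) = 136308348/315401657 ≠ 1/24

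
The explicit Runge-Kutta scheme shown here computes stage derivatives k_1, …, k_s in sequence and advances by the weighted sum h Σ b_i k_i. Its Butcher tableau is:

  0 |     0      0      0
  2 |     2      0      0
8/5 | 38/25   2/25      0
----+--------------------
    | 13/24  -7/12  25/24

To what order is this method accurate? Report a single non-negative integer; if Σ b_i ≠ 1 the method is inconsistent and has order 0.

b = (13/24, -7/12, 25/24)
c = (0, 2, 8/5)
Ac = (0, 0, 4/25)
Σ b_i: 13/24·1 + (-7/12)·1 + 25/24·1 = 1 ✓
b·c: (-7/12)·2 + 25/24·8/5 = 1/2 ✓
b·c²: (-7/12)·4 + 25/24·64/25 = 1/3 ✓
b·Ac: 25/24·4/25 = 1/6 ✓; 3 stages ⇒ order 3.

3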